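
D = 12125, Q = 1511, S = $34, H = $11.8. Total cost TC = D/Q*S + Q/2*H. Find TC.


TC = 12125/1511 * 34 + 1511/2 * 11.8

$9187.73


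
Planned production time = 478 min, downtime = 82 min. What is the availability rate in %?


Formula: Availability = (Planned Time - Downtime) / Planned Time * 100
Uptime = 478 - 82 = 396 min
Availability = 396 / 478 * 100 = 82.8%

82.8%


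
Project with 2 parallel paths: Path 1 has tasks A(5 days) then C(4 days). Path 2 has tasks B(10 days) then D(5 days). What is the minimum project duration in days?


Path 1 = 5 + 4 = 9 days
Path 2 = 10 + 5 = 15 days
Duration = max(9, 15) = 15 days

15 days


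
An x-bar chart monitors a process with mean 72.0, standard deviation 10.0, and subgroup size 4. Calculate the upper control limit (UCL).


UCL = 72.0 + 3 * 10.0 / sqrt(4)

87.0


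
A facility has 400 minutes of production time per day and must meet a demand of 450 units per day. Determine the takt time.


Formula: Takt Time = Available Production Time / Customer Demand
Takt = 400 min/day / 450 units/day
Takt = 0.89 min/unit

0.89 min/unit


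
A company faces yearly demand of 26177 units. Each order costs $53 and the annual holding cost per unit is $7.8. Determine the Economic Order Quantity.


Formula: EOQ = sqrt(2 * D * S / H)
Numerator: 2 * 26177 * 53 = 2774762
2DS/H = 2774762 / 7.8 = 355738.7
EOQ = sqrt(355738.7) = 596.4 units

596.4 units


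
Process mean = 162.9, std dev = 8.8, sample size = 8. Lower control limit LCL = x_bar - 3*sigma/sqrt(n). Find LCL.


LCL = 162.9 - 3 * 8.8 / sqrt(8)

153.57


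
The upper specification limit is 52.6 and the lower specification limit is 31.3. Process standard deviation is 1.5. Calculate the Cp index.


Cp = (52.6 - 31.3) / (6 * 1.5)

2.37


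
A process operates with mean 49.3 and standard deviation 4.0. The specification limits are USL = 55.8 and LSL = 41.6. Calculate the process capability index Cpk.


Cpu = (55.8 - 49.3) / (3 * 4.0) = 0.54
Cpl = (49.3 - 41.6) / (3 * 4.0) = 0.64
Cpk = min(0.54, 0.64) = 0.54

0.54


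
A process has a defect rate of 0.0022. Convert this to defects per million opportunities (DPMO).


DPMO = defect_rate * 1000000 = 0.0022 * 1000000

2200


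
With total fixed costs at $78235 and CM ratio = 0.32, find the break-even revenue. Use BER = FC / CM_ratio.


Formula: BER = Fixed Costs / Contribution Margin Ratio
BER = $78235 / 0.32
BER = $244484.38 (to the nearest cent)

$244484.38


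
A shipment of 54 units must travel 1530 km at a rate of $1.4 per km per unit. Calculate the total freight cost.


TC = dist * cost * units = 1530 * 1.4 * 54 = $115668.00

$115668.00


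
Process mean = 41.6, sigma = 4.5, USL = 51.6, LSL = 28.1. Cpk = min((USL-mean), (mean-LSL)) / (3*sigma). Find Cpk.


Cpu = (51.6 - 41.6) / (3 * 4.5) = 0.74
Cpl = (41.6 - 28.1) / (3 * 4.5) = 1.0
Cpk = min(0.74, 1.0) = 0.74

0.74


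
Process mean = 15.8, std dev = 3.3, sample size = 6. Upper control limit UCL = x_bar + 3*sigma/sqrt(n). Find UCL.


UCL = 15.8 + 3 * 3.3 / sqrt(6)

19.84


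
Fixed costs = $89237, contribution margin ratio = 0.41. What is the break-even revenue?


Formula: BER = Fixed Costs / Contribution Margin Ratio
BER = $89237 / 0.41
BER = $217651.22 (to the nearest cent)

$217651.22


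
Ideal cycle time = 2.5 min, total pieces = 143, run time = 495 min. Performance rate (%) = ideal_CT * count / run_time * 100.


Formula: Performance = (Ideal CT * Total Count) / Run Time * 100
Ideal output time = 2.5 * 143 = 357.5 min
Performance = 357.5 / 495 * 100 = 72.2%

72.2%


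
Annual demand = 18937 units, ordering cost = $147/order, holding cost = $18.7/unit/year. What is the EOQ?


Formula: EOQ = sqrt(2 * D * S / H)
Numerator: 2 * 18937 * 147 = 5567478
2DS/H = 5567478 / 18.7 = 297726.1
EOQ = sqrt(297726.1) = 545.6 units

545.6 units


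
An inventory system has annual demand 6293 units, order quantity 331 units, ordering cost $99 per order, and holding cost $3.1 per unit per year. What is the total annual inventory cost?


TC = 6293/331 * 99 + 331/2 * 3.1

$2395.25


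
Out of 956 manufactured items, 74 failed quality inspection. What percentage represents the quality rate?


Formula: Quality Rate = Good Pieces / Total Pieces * 100
Good pieces = 956 - 74 = 882
QR = 882 / 956 * 100 = 92.3%

92.3%


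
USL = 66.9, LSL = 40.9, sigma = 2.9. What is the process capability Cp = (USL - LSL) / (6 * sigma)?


Cp = (66.9 - 40.9) / (6 * 2.9)

1.49


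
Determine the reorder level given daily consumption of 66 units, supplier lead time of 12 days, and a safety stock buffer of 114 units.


Formula: ROP = (Daily Demand * Lead Time) + Safety Stock
Demand during lead time = 66 * 12 = 792 units
ROP = 792 + 114 = 906 units

906 units


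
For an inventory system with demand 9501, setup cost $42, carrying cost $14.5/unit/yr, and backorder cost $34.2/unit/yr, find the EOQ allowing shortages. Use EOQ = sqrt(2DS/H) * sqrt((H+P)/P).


Formula: EOQ* = sqrt(2DS/H) * sqrt((H+P)/P)
Base EOQ = sqrt(2*9501*42/14.5) = 234.61 units
Correction = sqrt((14.5+34.2)/34.2) = 1.1933
EOQ* = 234.61 * 1.1933 = 280.0 units

280.0 units


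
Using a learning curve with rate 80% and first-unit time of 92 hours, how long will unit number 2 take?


Formula: T_n = T_1 * (learning_rate)^(log2(n)) where learning_rate = rate/100
Doublings = log2(2) = 1
T_n = 92 * 0.8^1
T_n = 92 * 0.8 = 73.6 hours

73.6 hours


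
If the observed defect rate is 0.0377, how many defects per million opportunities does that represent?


DPMO = defect_rate * 1000000 = 0.0377 * 1000000

37700


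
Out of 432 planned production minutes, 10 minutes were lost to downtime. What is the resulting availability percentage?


Formula: Availability = (Planned Time - Downtime) / Planned Time * 100
Uptime = 432 - 10 = 422 min
Availability = 422 / 432 * 100 = 97.7%

97.7%


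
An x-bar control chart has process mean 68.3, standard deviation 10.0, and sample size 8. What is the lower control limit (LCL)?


LCL = 68.3 - 3 * 10.0 / sqrt(8)

57.69


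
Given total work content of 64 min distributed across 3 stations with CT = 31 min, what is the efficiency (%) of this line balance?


Formula: Efficiency = Sum of Task Times / (N_stations * CT) * 100
Total station capacity = 3 stations * 31 min = 93 min
Efficiency = 64 / 93 * 100 = 68.8%

68.8%


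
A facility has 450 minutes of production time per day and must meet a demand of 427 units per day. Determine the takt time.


Formula: Takt Time = Available Production Time / Customer Demand
Takt = 450 min/day / 427 units/day
Takt = 1.05 min/unit

1.05 min/unit


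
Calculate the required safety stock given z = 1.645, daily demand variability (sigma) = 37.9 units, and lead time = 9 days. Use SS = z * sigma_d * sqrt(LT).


Formula: SS = z * sigma_d * sqrt(LT)
sqrt(LT) = sqrt(9) = 3.0
SS = 1.645 * 37.9 * 3.0
SS = 187.0 units

187.0 units


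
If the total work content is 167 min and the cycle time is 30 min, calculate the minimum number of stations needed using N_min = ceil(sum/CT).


Formula: N_min = ceil(Sum of Task Times / Cycle Time)
N_min = ceil(167 min / 30 min) = ceil(5.5667)
N_min = 6 stations

6


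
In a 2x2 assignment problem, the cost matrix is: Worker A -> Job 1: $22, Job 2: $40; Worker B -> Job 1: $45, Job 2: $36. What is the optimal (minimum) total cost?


Option 1: A->1 + B->2 = $22 + $36 = $58
Option 2: A->2 + B->1 = $40 + $45 = $85
Min cost = min($58, $85) = $58

$58


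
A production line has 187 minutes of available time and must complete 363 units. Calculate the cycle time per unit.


Formula: CT = Available Time / Number of Units
CT = 187 min / 363 units
CT = 0.52 min/unit

0.52 min/unit


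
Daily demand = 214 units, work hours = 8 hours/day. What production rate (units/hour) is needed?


Formula: Production Rate = Daily Demand / Available Hours
Rate = 214 units/day / 8 hours/day
Rate = 26.8 units/hour

26.8 units/hour


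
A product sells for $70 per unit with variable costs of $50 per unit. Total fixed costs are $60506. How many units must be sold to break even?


Formula: BEQ = Fixed Costs / (Price - Variable Cost)
Contribution margin = $70 - $50 = $20/unit
BEQ = ceil($60506 / $20/unit) = ceil(3025.3) = 3026 units

3026 units


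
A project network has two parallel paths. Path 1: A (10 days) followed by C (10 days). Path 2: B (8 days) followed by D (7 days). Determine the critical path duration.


Path 1 = 10 + 10 = 20 days
Path 2 = 8 + 7 = 15 days
Duration = max(20, 15) = 20 days

20 days


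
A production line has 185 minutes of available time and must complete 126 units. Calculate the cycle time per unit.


Formula: CT = Available Time / Number of Units
CT = 185 min / 126 units
CT = 1.47 min/unit

1.47 min/unit


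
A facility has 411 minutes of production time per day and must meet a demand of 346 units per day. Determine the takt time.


Formula: Takt Time = Available Production Time / Customer Demand
Takt = 411 min/day / 346 units/day
Takt = 1.19 min/unit

1.19 min/unit


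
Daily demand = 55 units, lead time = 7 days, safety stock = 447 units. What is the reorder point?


Formula: ROP = (Daily Demand * Lead Time) + Safety Stock
Demand during lead time = 55 * 7 = 385 units
ROP = 385 + 447 = 832 units

832 units


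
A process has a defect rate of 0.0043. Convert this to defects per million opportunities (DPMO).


DPMO = defect_rate * 1000000 = 0.0043 * 1000000

4300


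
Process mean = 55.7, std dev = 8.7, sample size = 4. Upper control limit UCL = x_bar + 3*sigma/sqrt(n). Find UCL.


UCL = 55.7 + 3 * 8.7 / sqrt(4)

68.75


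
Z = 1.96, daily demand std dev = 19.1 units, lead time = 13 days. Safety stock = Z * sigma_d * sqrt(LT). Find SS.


Formula: SS = z * sigma_d * sqrt(LT)
sqrt(LT) = sqrt(13) = 3.6056
SS = 1.96 * 19.1 * 3.6056
SS = 135.0 units

135.0 units


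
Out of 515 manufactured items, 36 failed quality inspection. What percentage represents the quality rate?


Formula: Quality Rate = Good Pieces / Total Pieces * 100
Good pieces = 515 - 36 = 479
QR = 479 / 515 * 100 = 93.0%

93.0%


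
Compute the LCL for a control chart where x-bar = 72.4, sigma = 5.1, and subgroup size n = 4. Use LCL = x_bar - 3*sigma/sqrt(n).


LCL = 72.4 - 3 * 5.1 / sqrt(4)

64.75


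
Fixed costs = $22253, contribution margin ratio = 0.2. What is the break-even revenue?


Formula: BER = Fixed Costs / Contribution Margin Ratio
BER = $22253 / 0.2
BER = $111265.00 (to the nearest cent)

$111265.00


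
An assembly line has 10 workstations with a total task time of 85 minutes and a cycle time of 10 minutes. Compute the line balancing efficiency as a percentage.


Formula: Efficiency = Sum of Task Times / (N_stations * CT) * 100
Total station capacity = 10 stations * 10 min = 100 min
Efficiency = 85 / 100 * 100 = 85.0%

85.0%


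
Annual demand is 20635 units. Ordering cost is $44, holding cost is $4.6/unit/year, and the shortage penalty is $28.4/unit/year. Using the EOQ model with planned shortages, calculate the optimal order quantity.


Formula: EOQ* = sqrt(2DS/H) * sqrt((H+P)/P)
Base EOQ = sqrt(2*20635*44/4.6) = 628.3 units
Correction = sqrt((4.6+28.4)/28.4) = 1.07795
EOQ* = 628.3 * 1.07795 = 677.3 units

677.3 units


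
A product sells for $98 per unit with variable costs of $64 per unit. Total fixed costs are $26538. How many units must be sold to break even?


Formula: BEQ = Fixed Costs / (Price - Variable Cost)
Contribution margin = $98 - $64 = $34/unit
BEQ = ceil($26538 / $34/unit) = ceil(780.53) = 781 units

781 units


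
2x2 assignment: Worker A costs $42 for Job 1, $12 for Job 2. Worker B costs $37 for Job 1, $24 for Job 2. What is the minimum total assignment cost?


Option 1: A->1 + B->2 = $42 + $24 = $66
Option 2: A->2 + B->1 = $12 + $37 = $49
Min cost = min($66, $49) = $49

$49


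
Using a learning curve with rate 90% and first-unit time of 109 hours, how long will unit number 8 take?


Formula: T_n = T_1 * (learning_rate)^(log2(n)) where learning_rate = rate/100
Doublings = log2(8) = 3
T_n = 109 * 0.9^3
T_n = 109 * 0.729 = 79.5 hours

79.5 hours


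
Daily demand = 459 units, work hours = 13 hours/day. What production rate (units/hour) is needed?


Formula: Production Rate = Daily Demand / Available Hours
Rate = 459 units/day / 13 hours/day
Rate = 35.3 units/hour

35.3 units/hour


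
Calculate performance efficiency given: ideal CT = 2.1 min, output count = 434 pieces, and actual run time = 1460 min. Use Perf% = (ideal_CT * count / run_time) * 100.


Formula: Performance = (Ideal CT * Total Count) / Run Time * 100
Ideal output time = 2.1 * 434 = 911.4 min
Performance = 911.4 / 1460 * 100 = 62.4%

62.4%


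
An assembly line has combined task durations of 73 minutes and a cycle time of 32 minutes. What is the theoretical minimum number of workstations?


Formula: N_min = ceil(Sum of Task Times / Cycle Time)
N_min = ceil(73 min / 32 min) = ceil(2.2812)
N_min = 3 stations

3


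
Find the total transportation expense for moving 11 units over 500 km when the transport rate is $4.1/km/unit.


TC = dist * cost * units = 500 * 4.1 * 11 = $22550.00

$22550.00


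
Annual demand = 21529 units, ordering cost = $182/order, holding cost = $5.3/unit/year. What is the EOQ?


Formula: EOQ = sqrt(2 * D * S / H)
Numerator: 2 * 21529 * 182 = 7836556
2DS/H = 7836556 / 5.3 = 1478595.5
EOQ = sqrt(1478595.5) = 1216.0 units

1216.0 units


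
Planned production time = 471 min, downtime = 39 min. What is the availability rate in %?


Formula: Availability = (Planned Time - Downtime) / Planned Time * 100
Uptime = 471 - 39 = 432 min
Availability = 432 / 471 * 100 = 91.7%

91.7%


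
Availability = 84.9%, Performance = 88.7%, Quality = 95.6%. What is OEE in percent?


Formula: OEE = Availability * Performance * Quality / 10000
A * P = 84.9% * 88.7% / 100 = 75.31%
OEE = 75.31% * 95.6% / 100 = 72.0%

72.0%


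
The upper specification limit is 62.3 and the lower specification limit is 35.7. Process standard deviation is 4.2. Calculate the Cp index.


Cp = (62.3 - 35.7) / (6 * 4.2)

1.06


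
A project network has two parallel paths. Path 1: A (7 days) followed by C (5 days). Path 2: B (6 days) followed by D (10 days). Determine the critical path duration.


Path 1 = 7 + 5 = 12 days
Path 2 = 6 + 10 = 16 days
Duration = max(12, 16) = 16 days

16 days


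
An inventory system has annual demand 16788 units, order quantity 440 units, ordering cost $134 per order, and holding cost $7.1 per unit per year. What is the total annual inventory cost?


TC = 16788/440 * 134 + 440/2 * 7.1

$6674.71


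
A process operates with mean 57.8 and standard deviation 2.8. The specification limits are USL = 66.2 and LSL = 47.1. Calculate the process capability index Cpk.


Cpu = (66.2 - 57.8) / (3 * 2.8) = 1.0
Cpl = (57.8 - 47.1) / (3 * 2.8) = 1.27
Cpk = min(1.0, 1.27) = 1.0

1.0


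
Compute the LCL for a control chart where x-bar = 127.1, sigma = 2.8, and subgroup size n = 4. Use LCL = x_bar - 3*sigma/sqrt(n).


LCL = 127.1 - 3 * 2.8 / sqrt(4)

122.9


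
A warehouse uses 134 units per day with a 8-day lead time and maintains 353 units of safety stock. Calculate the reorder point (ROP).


Formula: ROP = (Daily Demand * Lead Time) + Safety Stock
Demand during lead time = 134 * 8 = 1072 units
ROP = 1072 + 353 = 1425 units

1425 units


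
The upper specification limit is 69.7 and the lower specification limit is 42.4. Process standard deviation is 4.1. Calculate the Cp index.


Cp = (69.7 - 42.4) / (6 * 4.1)

1.11


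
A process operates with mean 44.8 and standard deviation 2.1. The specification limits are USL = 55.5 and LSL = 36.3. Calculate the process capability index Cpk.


Cpu = (55.5 - 44.8) / (3 * 2.1) = 1.7
Cpl = (44.8 - 36.3) / (3 * 2.1) = 1.35
Cpk = min(1.7, 1.35) = 1.35

1.35


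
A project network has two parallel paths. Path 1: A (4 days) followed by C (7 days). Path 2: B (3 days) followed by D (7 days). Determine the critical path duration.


Path 1 = 4 + 7 = 11 days
Path 2 = 3 + 7 = 10 days
Duration = max(11, 10) = 11 days

11 days


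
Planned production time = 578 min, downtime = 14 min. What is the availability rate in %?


Formula: Availability = (Planned Time - Downtime) / Planned Time * 100
Uptime = 578 - 14 = 564 min
Availability = 564 / 578 * 100 = 97.6%

97.6%


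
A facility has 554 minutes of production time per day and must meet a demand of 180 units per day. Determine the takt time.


Formula: Takt Time = Available Production Time / Customer Demand
Takt = 554 min/day / 180 units/day
Takt = 3.08 min/unit

3.08 min/unit


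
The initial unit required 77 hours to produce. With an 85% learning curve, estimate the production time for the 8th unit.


Formula: T_n = T_1 * (learning_rate)^(log2(n)) where learning_rate = rate/100
Doublings = log2(8) = 3
T_n = 77 * 0.85^3
T_n = 77 * 0.6141 = 47.3 hours

47.3 hours


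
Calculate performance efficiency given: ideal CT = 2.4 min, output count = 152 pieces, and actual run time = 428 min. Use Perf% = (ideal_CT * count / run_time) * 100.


Formula: Performance = (Ideal CT * Total Count) / Run Time * 100
Ideal output time = 2.4 * 152 = 364.8 min
Performance = 364.8 / 428 * 100 = 85.2%

85.2%


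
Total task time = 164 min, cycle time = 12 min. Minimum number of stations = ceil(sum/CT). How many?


Formula: N_min = ceil(Sum of Task Times / Cycle Time)
N_min = ceil(164 min / 12 min) = ceil(13.6667)
N_min = 14 stations

14


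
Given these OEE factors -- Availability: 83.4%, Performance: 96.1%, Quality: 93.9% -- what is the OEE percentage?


Formula: OEE = Availability * Performance * Quality / 10000
A * P = 83.4% * 96.1% / 100 = 80.15%
OEE = 80.15% * 93.9% / 100 = 75.3%

75.3%


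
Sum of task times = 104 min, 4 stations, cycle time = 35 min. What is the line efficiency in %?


Formula: Efficiency = Sum of Task Times / (N_stations * CT) * 100
Total station capacity = 4 stations * 35 min = 140 min
Efficiency = 104 / 140 * 100 = 74.3%

74.3%


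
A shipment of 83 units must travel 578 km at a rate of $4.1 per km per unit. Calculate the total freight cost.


TC = dist * cost * units = 578 * 4.1 * 83 = $196693.40

$196693.40


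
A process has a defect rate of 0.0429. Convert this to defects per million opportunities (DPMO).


DPMO = defect_rate * 1000000 = 0.0429 * 1000000

42900


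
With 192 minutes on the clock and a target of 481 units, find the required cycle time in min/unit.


Formula: CT = Available Time / Number of Units
CT = 192 min / 481 units
CT = 0.4 min/unit

0.4 min/unit


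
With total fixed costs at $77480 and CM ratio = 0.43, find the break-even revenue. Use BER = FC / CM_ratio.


Formula: BER = Fixed Costs / Contribution Margin Ratio
BER = $77480 / 0.43
BER = $180186.05 (to the nearest cent)

$180186.05


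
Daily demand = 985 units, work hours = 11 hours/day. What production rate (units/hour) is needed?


Formula: Production Rate = Daily Demand / Available Hours
Rate = 985 units/day / 11 hours/day
Rate = 89.5 units/hour

89.5 units/hour


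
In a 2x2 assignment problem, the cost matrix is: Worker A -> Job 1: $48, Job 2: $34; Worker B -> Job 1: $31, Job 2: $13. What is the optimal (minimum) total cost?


Option 1: A->1 + B->2 = $48 + $13 = $61
Option 2: A->2 + B->1 = $34 + $31 = $65
Min cost = min($61, $65) = $61

$61


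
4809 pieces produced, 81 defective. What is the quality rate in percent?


Formula: Quality Rate = Good Pieces / Total Pieces * 100
Good pieces = 4809 - 81 = 4728
QR = 4728 / 4809 * 100 = 98.3%

98.3%


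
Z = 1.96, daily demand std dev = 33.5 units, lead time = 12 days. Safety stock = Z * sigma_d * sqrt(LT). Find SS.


Formula: SS = z * sigma_d * sqrt(LT)
sqrt(LT) = sqrt(12) = 3.4641
SS = 1.96 * 33.5 * 3.4641
SS = 227.5 units

227.5 units


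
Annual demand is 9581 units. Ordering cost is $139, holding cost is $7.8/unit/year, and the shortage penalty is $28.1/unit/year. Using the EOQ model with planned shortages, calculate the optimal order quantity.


Formula: EOQ* = sqrt(2DS/H) * sqrt((H+P)/P)
Base EOQ = sqrt(2*9581*139/7.8) = 584.36 units
Correction = sqrt((7.8+28.1)/28.1) = 1.1303
EOQ* = 584.36 * 1.1303 = 660.5 units

660.5 units


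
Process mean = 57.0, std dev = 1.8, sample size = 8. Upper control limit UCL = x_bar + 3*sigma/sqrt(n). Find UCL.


UCL = 57.0 + 3 * 1.8 / sqrt(8)

58.91


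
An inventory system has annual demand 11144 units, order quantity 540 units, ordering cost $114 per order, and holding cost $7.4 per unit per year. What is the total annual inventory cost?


TC = 11144/540 * 114 + 540/2 * 7.4

$4350.62


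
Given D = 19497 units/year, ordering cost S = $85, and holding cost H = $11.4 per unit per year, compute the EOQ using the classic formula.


Formula: EOQ = sqrt(2 * D * S / H)
Numerator: 2 * 19497 * 85 = 3314490
2DS/H = 3314490 / 11.4 = 290744.7
EOQ = sqrt(290744.7) = 539.2 units

539.2 units


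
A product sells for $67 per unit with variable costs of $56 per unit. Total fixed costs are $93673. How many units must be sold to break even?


Formula: BEQ = Fixed Costs / (Price - Variable Cost)
Contribution margin = $67 - $56 = $11/unit
BEQ = ceil($93673 / $11/unit) = ceil(8515.73) = 8516 units

8516 units


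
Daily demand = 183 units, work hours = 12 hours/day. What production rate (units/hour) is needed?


Formula: Production Rate = Daily Demand / Available Hours
Rate = 183 units/day / 12 hours/day
Rate = 15.3 units/hour

15.3 units/hour


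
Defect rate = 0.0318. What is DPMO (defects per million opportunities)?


DPMO = defect_rate * 1000000 = 0.0318 * 1000000

31800


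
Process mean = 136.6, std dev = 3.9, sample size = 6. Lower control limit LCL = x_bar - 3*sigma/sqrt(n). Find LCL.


LCL = 136.6 - 3 * 3.9 / sqrt(6)

131.82


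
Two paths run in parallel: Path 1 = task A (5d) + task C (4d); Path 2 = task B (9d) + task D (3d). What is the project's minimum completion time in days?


Path 1 = 5 + 4 = 9 days
Path 2 = 9 + 3 = 12 days
Duration = max(9, 12) = 12 days

12 days


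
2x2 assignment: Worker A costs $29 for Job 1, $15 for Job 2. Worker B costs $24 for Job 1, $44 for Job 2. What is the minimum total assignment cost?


Option 1: A->1 + B->2 = $29 + $44 = $73
Option 2: A->2 + B->1 = $15 + $24 = $39
Min cost = min($73, $39) = $39

$39


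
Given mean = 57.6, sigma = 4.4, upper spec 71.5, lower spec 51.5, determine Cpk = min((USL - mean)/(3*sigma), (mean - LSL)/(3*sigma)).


Cpu = (71.5 - 57.6) / (3 * 4.4) = 1.05
Cpl = (57.6 - 51.5) / (3 * 4.4) = 0.46
Cpk = min(1.05, 0.46) = 0.46

0.46


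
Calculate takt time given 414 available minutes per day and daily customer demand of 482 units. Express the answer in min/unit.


Formula: Takt Time = Available Production Time / Customer Demand
Takt = 414 min/day / 482 units/day
Takt = 0.86 min/unit

0.86 min/unit


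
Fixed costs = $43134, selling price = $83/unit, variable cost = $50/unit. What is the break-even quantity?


Formula: BEQ = Fixed Costs / (Price - Variable Cost)
Contribution margin = $83 - $50 = $33/unit
BEQ = ceil($43134 / $33/unit) = ceil(1307.09) = 1308 units

1308 units


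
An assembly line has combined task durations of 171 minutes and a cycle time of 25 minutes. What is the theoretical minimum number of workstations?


Formula: N_min = ceil(Sum of Task Times / Cycle Time)
N_min = ceil(171 min / 25 min) = ceil(6.84)
N_min = 7 stations

7


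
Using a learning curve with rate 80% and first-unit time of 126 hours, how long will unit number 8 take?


Formula: T_n = T_1 * (learning_rate)^(log2(n)) where learning_rate = rate/100
Doublings = log2(8) = 3
T_n = 126 * 0.8^3
T_n = 126 * 0.512 = 64.5 hours

64.5 hours


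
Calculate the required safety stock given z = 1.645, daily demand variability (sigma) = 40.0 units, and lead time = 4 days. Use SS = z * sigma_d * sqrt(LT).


Formula: SS = z * sigma_d * sqrt(LT)
sqrt(LT) = sqrt(4) = 2.0
SS = 1.645 * 40.0 * 2.0
SS = 131.6 units

131.6 units


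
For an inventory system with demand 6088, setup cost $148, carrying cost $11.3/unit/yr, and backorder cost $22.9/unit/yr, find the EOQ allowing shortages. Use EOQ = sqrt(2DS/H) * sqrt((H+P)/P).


Formula: EOQ* = sqrt(2DS/H) * sqrt((H+P)/P)
Base EOQ = sqrt(2*6088*148/11.3) = 399.34 units
Correction = sqrt((11.3+22.9)/22.9) = 1.22207
EOQ* = 399.34 * 1.22207 = 488.0 units

488.0 units


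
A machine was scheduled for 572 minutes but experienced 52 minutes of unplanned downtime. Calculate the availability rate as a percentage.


Formula: Availability = (Planned Time - Downtime) / Planned Time * 100
Uptime = 572 - 52 = 520 min
Availability = 520 / 572 * 100 = 90.9%

90.9%


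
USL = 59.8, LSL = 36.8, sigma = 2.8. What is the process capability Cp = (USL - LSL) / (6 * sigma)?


Cp = (59.8 - 36.8) / (6 * 2.8)

1.37


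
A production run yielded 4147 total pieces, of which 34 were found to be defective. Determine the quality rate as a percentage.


Formula: Quality Rate = Good Pieces / Total Pieces * 100
Good pieces = 4147 - 34 = 4113
QR = 4113 / 4147 * 100 = 99.2%

99.2%


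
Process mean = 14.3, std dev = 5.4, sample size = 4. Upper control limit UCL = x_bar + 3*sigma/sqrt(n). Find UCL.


UCL = 14.3 + 3 * 5.4 / sqrt(4)

22.4


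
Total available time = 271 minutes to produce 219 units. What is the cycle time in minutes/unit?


Formula: CT = Available Time / Number of Units
CT = 271 min / 219 units
CT = 1.24 min/unit

1.24 min/unit


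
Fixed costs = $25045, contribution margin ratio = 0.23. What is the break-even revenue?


Formula: BER = Fixed Costs / Contribution Margin Ratio
BER = $25045 / 0.23
BER = $108891.30 (to the nearest cent)

$108891.30


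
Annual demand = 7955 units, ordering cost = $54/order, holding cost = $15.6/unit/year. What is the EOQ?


Formula: EOQ = sqrt(2 * D * S / H)
Numerator: 2 * 7955 * 54 = 859140
2DS/H = 859140 / 15.6 = 55073.1
EOQ = sqrt(55073.1) = 234.7 units

234.7 units


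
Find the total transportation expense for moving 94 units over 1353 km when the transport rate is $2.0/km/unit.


TC = dist * cost * units = 1353 * 2.0 * 94 = $254364.00

$254364.00


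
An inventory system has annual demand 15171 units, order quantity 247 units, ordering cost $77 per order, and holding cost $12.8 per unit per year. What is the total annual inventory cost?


TC = 15171/247 * 77 + 247/2 * 12.8

$6310.22


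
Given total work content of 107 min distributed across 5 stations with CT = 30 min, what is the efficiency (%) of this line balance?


Formula: Efficiency = Sum of Task Times / (N_stations * CT) * 100
Total station capacity = 5 stations * 30 min = 150 min
Efficiency = 107 / 150 * 100 = 71.3%

71.3%


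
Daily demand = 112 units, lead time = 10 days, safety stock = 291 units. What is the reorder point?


Formula: ROP = (Daily Demand * Lead Time) + Safety Stock
Demand during lead time = 112 * 10 = 1120 units
ROP = 1120 + 291 = 1411 units

1411 units


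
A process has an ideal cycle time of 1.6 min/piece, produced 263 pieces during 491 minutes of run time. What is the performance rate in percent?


Formula: Performance = (Ideal CT * Total Count) / Run Time * 100
Ideal output time = 1.6 * 263 = 420.8 min
Performance = 420.8 / 491 * 100 = 85.7%

85.7%


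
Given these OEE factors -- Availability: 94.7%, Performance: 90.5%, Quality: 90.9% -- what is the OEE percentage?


Formula: OEE = Availability * Performance * Quality / 10000
A * P = 94.7% * 90.5% / 100 = 85.7%
OEE = 85.7% * 90.9% / 100 = 77.9%

77.9%


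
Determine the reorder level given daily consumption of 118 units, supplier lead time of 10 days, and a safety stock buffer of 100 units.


Formula: ROP = (Daily Demand * Lead Time) + Safety Stock
Demand during lead time = 118 * 10 = 1180 units
ROP = 1180 + 100 = 1280 units

1280 units


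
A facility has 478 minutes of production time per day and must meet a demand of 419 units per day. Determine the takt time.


Formula: Takt Time = Available Production Time / Customer Demand
Takt = 478 min/day / 419 units/day
Takt = 1.14 min/unit

1.14 min/unit


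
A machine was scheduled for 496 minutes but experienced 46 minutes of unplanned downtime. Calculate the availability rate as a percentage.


Formula: Availability = (Planned Time - Downtime) / Planned Time * 100
Uptime = 496 - 46 = 450 min
Availability = 450 / 496 * 100 = 90.7%

90.7%


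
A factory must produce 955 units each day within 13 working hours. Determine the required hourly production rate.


Formula: Production Rate = Daily Demand / Available Hours
Rate = 955 units/day / 13 hours/day
Rate = 73.5 units/hour

73.5 units/hour


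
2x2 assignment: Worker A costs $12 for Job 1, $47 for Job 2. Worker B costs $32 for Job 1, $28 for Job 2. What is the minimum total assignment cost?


Option 1: A->1 + B->2 = $12 + $28 = $40
Option 2: A->2 + B->1 = $47 + $32 = $79
Min cost = min($40, $79) = $40

$40


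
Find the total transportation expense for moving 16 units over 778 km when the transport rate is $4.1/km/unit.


TC = dist * cost * units = 778 * 4.1 * 16 = $51036.80

$51036.80


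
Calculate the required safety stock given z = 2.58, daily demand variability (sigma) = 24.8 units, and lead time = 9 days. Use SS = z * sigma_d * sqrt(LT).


Formula: SS = z * sigma_d * sqrt(LT)
sqrt(LT) = sqrt(9) = 3.0
SS = 2.58 * 24.8 * 3.0
SS = 192.0 units

192.0 units


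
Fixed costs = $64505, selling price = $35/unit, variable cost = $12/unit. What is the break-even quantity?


Formula: BEQ = Fixed Costs / (Price - Variable Cost)
Contribution margin = $35 - $12 = $23/unit
BEQ = ceil($64505 / $23/unit) = ceil(2804.57) = 2805 units

2805 units


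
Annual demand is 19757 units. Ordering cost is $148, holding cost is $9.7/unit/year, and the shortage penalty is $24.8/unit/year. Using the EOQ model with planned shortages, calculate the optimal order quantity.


Formula: EOQ* = sqrt(2DS/H) * sqrt((H+P)/P)
Base EOQ = sqrt(2*19757*148/9.7) = 776.46 units
Correction = sqrt((9.7+24.8)/24.8) = 1.17946
EOQ* = 776.46 * 1.17946 = 915.8 units

915.8 units


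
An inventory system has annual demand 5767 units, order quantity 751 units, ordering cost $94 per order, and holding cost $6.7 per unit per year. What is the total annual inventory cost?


TC = 5767/751 * 94 + 751/2 * 6.7

$3237.68


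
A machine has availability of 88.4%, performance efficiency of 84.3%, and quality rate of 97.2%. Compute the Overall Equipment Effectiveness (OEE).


Formula: OEE = Availability * Performance * Quality / 10000
A * P = 88.4% * 84.3% / 100 = 74.52%
OEE = 74.52% * 97.2% / 100 = 72.4%

72.4%


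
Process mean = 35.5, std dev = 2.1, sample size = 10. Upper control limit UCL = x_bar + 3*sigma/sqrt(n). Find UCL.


UCL = 35.5 + 3 * 2.1 / sqrt(10)

37.49


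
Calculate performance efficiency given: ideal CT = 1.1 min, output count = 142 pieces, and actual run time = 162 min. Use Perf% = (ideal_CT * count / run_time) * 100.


Formula: Performance = (Ideal CT * Total Count) / Run Time * 100
Ideal output time = 1.1 * 142 = 156.2 min
Performance = 156.2 / 162 * 100 = 96.4%

96.4%


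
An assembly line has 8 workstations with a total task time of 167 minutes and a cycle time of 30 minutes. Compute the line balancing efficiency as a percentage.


Formula: Efficiency = Sum of Task Times / (N_stations * CT) * 100
Total station capacity = 8 stations * 30 min = 240 min
Efficiency = 167 / 240 * 100 = 69.6%

69.6%


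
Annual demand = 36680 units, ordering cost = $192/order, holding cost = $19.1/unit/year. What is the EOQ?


Formula: EOQ = sqrt(2 * D * S / H)
Numerator: 2 * 36680 * 192 = 14085120
2DS/H = 14085120 / 19.1 = 737440.8
EOQ = sqrt(737440.8) = 858.7 units

858.7 units


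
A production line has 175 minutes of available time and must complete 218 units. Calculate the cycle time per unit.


Formula: CT = Available Time / Number of Units
CT = 175 min / 218 units
CT = 0.8 min/unit

0.8 min/unit


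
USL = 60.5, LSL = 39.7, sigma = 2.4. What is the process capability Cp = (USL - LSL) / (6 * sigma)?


Cp = (60.5 - 39.7) / (6 * 2.4)

1.44


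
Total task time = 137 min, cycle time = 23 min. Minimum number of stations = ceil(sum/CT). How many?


Formula: N_min = ceil(Sum of Task Times / Cycle Time)
N_min = ceil(137 min / 23 min) = ceil(5.9565)
N_min = 6 stations

6


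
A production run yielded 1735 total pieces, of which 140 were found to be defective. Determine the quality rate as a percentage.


Formula: Quality Rate = Good Pieces / Total Pieces * 100
Good pieces = 1735 - 140 = 1595
QR = 1595 / 1735 * 100 = 91.9%

91.9%


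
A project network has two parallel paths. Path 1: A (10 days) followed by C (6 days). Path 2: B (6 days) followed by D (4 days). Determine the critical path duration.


Path 1 = 10 + 6 = 16 days
Path 2 = 6 + 4 = 10 days
Duration = max(16, 10) = 16 days

16 days


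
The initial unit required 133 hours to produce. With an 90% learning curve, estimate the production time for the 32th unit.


Formula: T_n = T_1 * (learning_rate)^(log2(n)) where learning_rate = rate/100
Doublings = log2(32) = 5
T_n = 133 * 0.9^5
T_n = 133 * 0.5905 = 78.5 hours

78.5 hours


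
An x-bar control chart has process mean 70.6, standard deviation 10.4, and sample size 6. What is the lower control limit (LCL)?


LCL = 70.6 - 3 * 10.4 / sqrt(6)

57.86


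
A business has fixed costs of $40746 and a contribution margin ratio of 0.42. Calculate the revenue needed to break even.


Formula: BER = Fixed Costs / Contribution Margin Ratio
BER = $40746 / 0.42
BER = $97014.29 (to the nearest cent)

$97014.29


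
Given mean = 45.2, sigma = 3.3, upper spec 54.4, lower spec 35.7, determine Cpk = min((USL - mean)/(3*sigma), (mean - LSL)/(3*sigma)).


Cpu = (54.4 - 45.2) / (3 * 3.3) = 0.93
Cpl = (45.2 - 35.7) / (3 * 3.3) = 0.96
Cpk = min(0.93, 0.96) = 0.93

0.93


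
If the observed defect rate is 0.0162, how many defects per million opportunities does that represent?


DPMO = defect_rate * 1000000 = 0.0162 * 1000000

16200


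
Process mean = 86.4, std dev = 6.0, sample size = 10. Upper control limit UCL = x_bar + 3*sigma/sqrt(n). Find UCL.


UCL = 86.4 + 3 * 6.0 / sqrt(10)

92.09


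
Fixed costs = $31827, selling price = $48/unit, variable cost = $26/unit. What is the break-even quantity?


Formula: BEQ = Fixed Costs / (Price - Variable Cost)
Contribution margin = $48 - $26 = $22/unit
BEQ = ceil($31827 / $22/unit) = ceil(1446.68) = 1447 units

1447 units


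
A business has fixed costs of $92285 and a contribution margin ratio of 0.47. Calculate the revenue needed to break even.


Formula: BER = Fixed Costs / Contribution Margin Ratio
BER = $92285 / 0.47
BER = $196351.06 (to the nearest cent)

$196351.06


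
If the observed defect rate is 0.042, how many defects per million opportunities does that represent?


DPMO = defect_rate * 1000000 = 0.042 * 1000000

42000


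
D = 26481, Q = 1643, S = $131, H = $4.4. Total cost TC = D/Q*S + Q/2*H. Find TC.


TC = 26481/1643 * 131 + 1643/2 * 4.4

$5725.99


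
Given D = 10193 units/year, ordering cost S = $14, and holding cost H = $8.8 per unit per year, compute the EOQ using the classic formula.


Formula: EOQ = sqrt(2 * D * S / H)
Numerator: 2 * 10193 * 14 = 285404
2DS/H = 285404 / 8.8 = 32432.3
EOQ = sqrt(32432.3) = 180.1 units

180.1 units


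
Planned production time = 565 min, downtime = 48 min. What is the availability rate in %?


Formula: Availability = (Planned Time - Downtime) / Planned Time * 100
Uptime = 565 - 48 = 517 min
Availability = 517 / 565 * 100 = 91.5%

91.5%


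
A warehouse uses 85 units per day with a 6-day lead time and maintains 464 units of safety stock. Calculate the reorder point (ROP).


Formula: ROP = (Daily Demand * Lead Time) + Safety Stock
Demand during lead time = 85 * 6 = 510 units
ROP = 510 + 464 = 974 units

974 units


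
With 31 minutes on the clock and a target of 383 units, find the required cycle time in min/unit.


Formula: CT = Available Time / Number of Units
CT = 31 min / 383 units
CT = 0.08 min/unit

0.08 min/unit


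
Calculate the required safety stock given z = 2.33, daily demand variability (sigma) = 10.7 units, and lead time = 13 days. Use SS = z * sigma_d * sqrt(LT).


Formula: SS = z * sigma_d * sqrt(LT)
sqrt(LT) = sqrt(13) = 3.6056
SS = 2.33 * 10.7 * 3.6056
SS = 89.9 units

89.9 units


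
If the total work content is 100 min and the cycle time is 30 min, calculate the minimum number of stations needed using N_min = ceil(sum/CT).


Formula: N_min = ceil(Sum of Task Times / Cycle Time)
N_min = ceil(100 min / 30 min) = ceil(3.3333)
N_min = 4 stations

4


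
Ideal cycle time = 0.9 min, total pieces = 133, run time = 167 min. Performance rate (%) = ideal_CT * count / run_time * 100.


Formula: Performance = (Ideal CT * Total Count) / Run Time * 100
Ideal output time = 0.9 * 133 = 119.7 min
Performance = 119.7 / 167 * 100 = 71.7%

71.7%


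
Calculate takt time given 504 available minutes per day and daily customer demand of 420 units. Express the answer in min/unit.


Formula: Takt Time = Available Production Time / Customer Demand
Takt = 504 min/day / 420 units/day
Takt = 1.2 min/unit

1.2 min/unit


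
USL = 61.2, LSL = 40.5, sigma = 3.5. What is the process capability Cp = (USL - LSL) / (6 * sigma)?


Cp = (61.2 - 40.5) / (6 * 3.5)

0.99


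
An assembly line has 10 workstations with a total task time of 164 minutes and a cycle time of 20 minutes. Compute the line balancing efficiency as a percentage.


Formula: Efficiency = Sum of Task Times / (N_stations * CT) * 100
Total station capacity = 10 stations * 20 min = 200 min
Efficiency = 164 / 200 * 100 = 82.0%

82.0%


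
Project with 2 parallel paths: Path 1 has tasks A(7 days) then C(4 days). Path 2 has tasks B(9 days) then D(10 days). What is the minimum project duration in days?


Path 1 = 7 + 4 = 11 days
Path 2 = 9 + 10 = 19 days
Duration = max(11, 19) = 19 days

19 days


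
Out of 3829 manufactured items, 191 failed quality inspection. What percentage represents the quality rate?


Formula: Quality Rate = Good Pieces / Total Pieces * 100
Good pieces = 3829 - 191 = 3638
QR = 3638 / 3829 * 100 = 95.0%

95.0%


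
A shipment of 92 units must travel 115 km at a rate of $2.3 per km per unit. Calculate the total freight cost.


TC = dist * cost * units = 115 * 2.3 * 92 = $24334.00

$24334.00


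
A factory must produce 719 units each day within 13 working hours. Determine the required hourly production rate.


Formula: Production Rate = Daily Demand / Available Hours
Rate = 719 units/day / 13 hours/day
Rate = 55.3 units/hour

55.3 units/hour


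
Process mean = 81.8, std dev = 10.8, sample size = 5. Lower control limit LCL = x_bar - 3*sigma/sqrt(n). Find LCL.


LCL = 81.8 - 3 * 10.8 / sqrt(5)

67.31


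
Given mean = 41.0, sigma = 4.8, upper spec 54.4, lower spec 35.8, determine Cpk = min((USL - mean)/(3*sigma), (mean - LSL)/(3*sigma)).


Cpu = (54.4 - 41.0) / (3 * 4.8) = 0.93
Cpl = (41.0 - 35.8) / (3 * 4.8) = 0.36
Cpk = min(0.93, 0.36) = 0.36

0.36


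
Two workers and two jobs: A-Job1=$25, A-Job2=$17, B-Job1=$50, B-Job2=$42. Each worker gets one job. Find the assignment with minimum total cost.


Option 1: A->1 + B->2 = $25 + $42 = $67
Option 2: A->2 + B->1 = $17 + $50 = $67
Min cost = min($67, $67) = $67

$67


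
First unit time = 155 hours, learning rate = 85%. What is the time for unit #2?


Formula: T_n = T_1 * (learning_rate)^(log2(n)) where learning_rate = rate/100
Doublings = log2(2) = 1
T_n = 155 * 0.85^1
T_n = 155 * 0.85 = 131.8 hours

131.8 hours
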